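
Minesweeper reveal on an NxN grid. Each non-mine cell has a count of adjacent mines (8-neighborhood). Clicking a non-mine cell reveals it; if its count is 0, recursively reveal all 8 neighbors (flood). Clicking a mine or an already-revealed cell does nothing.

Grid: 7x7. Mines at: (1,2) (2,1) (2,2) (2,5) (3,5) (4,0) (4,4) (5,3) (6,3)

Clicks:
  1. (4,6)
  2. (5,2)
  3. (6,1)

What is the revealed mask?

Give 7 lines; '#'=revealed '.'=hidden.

Answer: .......
.......
.......
.......
......#
###....
###....

Derivation:
Click 1 (4,6) count=1: revealed 1 new [(4,6)] -> total=1
Click 2 (5,2) count=2: revealed 1 new [(5,2)] -> total=2
Click 3 (6,1) count=0: revealed 5 new [(5,0) (5,1) (6,0) (6,1) (6,2)] -> total=7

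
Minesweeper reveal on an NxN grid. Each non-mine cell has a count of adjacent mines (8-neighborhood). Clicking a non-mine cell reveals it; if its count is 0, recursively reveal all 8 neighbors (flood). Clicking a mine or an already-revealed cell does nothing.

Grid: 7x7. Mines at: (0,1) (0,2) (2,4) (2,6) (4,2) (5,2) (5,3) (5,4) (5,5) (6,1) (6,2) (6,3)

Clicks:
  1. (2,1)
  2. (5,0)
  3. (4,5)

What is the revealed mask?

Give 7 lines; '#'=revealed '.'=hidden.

Click 1 (2,1) count=0: revealed 16 new [(1,0) (1,1) (1,2) (1,3) (2,0) (2,1) (2,2) (2,3) (3,0) (3,1) (3,2) (3,3) (4,0) (4,1) (5,0) (5,1)] -> total=16
Click 2 (5,0) count=1: revealed 0 new [(none)] -> total=16
Click 3 (4,5) count=2: revealed 1 new [(4,5)] -> total=17

Answer: .......
####...
####...
####...
##...#.
##.....
.......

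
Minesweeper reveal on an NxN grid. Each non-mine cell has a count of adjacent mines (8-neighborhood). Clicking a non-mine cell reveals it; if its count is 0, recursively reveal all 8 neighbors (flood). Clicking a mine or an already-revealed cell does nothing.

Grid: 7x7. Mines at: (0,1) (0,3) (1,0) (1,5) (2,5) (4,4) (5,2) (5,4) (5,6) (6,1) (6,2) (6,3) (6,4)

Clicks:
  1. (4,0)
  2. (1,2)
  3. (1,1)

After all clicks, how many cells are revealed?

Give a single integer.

Answer: 20

Derivation:
Click 1 (4,0) count=0: revealed 20 new [(1,1) (1,2) (1,3) (1,4) (2,0) (2,1) (2,2) (2,3) (2,4) (3,0) (3,1) (3,2) (3,3) (3,4) (4,0) (4,1) (4,2) (4,3) (5,0) (5,1)] -> total=20
Click 2 (1,2) count=2: revealed 0 new [(none)] -> total=20
Click 3 (1,1) count=2: revealed 0 new [(none)] -> total=20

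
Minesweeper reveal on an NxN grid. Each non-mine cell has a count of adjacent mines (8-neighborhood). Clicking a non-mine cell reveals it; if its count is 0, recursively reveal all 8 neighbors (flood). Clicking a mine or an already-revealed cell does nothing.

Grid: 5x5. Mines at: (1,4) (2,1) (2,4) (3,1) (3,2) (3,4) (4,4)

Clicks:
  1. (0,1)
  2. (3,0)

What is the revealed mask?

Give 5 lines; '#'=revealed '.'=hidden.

Click 1 (0,1) count=0: revealed 8 new [(0,0) (0,1) (0,2) (0,3) (1,0) (1,1) (1,2) (1,3)] -> total=8
Click 2 (3,0) count=2: revealed 1 new [(3,0)] -> total=9

Answer: ####.
####.
.....
#....
.....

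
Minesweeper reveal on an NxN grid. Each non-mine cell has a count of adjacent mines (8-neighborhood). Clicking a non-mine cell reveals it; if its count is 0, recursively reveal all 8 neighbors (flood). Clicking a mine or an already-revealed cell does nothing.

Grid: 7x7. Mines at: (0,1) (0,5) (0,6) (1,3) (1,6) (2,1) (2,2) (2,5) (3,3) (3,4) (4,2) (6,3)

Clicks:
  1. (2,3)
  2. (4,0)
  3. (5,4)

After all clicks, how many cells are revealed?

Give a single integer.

Click 1 (2,3) count=4: revealed 1 new [(2,3)] -> total=1
Click 2 (4,0) count=0: revealed 10 new [(3,0) (3,1) (4,0) (4,1) (5,0) (5,1) (5,2) (6,0) (6,1) (6,2)] -> total=11
Click 3 (5,4) count=1: revealed 1 new [(5,4)] -> total=12

Answer: 12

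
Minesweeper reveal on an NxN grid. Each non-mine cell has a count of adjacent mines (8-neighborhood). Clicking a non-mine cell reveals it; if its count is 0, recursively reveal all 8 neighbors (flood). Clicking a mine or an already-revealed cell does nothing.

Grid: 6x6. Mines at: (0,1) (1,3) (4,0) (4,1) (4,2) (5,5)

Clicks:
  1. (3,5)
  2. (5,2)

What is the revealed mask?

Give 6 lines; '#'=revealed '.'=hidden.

Click 1 (3,5) count=0: revealed 13 new [(0,4) (0,5) (1,4) (1,5) (2,3) (2,4) (2,5) (3,3) (3,4) (3,5) (4,3) (4,4) (4,5)] -> total=13
Click 2 (5,2) count=2: revealed 1 new [(5,2)] -> total=14

Answer: ....##
....##
...###
...###
...###
..#...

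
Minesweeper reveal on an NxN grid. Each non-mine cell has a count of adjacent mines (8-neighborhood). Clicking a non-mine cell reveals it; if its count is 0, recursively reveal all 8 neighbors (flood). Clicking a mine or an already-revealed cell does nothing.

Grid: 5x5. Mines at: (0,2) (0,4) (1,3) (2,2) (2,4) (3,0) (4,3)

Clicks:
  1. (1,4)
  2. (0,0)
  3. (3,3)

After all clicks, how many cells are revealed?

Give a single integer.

Answer: 8

Derivation:
Click 1 (1,4) count=3: revealed 1 new [(1,4)] -> total=1
Click 2 (0,0) count=0: revealed 6 new [(0,0) (0,1) (1,0) (1,1) (2,0) (2,1)] -> total=7
Click 3 (3,3) count=3: revealed 1 new [(3,3)] -> total=8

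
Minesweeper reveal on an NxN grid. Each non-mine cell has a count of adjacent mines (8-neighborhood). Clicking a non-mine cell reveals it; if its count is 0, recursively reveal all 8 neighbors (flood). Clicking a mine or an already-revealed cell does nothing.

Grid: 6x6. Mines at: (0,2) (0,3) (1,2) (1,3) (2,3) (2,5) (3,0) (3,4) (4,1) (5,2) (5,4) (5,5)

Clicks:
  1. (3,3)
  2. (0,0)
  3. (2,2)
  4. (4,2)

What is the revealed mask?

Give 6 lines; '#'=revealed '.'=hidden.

Click 1 (3,3) count=2: revealed 1 new [(3,3)] -> total=1
Click 2 (0,0) count=0: revealed 6 new [(0,0) (0,1) (1,0) (1,1) (2,0) (2,1)] -> total=7
Click 3 (2,2) count=3: revealed 1 new [(2,2)] -> total=8
Click 4 (4,2) count=2: revealed 1 new [(4,2)] -> total=9

Answer: ##....
##....
###...
...#..
..#...
......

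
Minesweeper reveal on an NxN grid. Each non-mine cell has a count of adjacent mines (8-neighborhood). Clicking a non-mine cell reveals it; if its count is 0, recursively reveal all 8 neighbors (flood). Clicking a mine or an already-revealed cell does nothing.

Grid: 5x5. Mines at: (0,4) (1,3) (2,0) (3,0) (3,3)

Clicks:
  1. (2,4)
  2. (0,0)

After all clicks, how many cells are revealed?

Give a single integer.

Answer: 7

Derivation:
Click 1 (2,4) count=2: revealed 1 new [(2,4)] -> total=1
Click 2 (0,0) count=0: revealed 6 new [(0,0) (0,1) (0,2) (1,0) (1,1) (1,2)] -> total=7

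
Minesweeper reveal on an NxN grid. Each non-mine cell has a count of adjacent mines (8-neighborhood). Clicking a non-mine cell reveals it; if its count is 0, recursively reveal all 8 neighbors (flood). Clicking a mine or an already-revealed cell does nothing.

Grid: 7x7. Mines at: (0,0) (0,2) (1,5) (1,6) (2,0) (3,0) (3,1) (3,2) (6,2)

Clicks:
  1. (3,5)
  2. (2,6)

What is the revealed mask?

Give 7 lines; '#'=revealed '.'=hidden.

Click 1 (3,5) count=0: revealed 20 new [(2,3) (2,4) (2,5) (2,6) (3,3) (3,4) (3,5) (3,6) (4,3) (4,4) (4,5) (4,6) (5,3) (5,4) (5,5) (5,6) (6,3) (6,4) (6,5) (6,6)] -> total=20
Click 2 (2,6) count=2: revealed 0 new [(none)] -> total=20

Answer: .......
.......
...####
...####
...####
...####
...####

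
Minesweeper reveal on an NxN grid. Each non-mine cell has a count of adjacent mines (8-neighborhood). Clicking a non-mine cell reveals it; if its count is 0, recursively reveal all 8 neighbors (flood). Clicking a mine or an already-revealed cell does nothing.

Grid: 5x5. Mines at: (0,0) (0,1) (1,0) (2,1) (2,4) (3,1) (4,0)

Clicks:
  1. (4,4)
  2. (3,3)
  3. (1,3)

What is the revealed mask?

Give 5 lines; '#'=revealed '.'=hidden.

Click 1 (4,4) count=0: revealed 6 new [(3,2) (3,3) (3,4) (4,2) (4,3) (4,4)] -> total=6
Click 2 (3,3) count=1: revealed 0 new [(none)] -> total=6
Click 3 (1,3) count=1: revealed 1 new [(1,3)] -> total=7

Answer: .....
...#.
.....
..###
..###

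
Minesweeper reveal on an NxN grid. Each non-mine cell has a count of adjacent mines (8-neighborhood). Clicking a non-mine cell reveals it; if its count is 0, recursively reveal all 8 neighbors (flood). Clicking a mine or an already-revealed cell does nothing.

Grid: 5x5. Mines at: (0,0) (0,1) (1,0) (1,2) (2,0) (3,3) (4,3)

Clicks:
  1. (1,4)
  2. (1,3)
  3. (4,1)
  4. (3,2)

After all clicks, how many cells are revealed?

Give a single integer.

Answer: 12

Derivation:
Click 1 (1,4) count=0: revealed 6 new [(0,3) (0,4) (1,3) (1,4) (2,3) (2,4)] -> total=6
Click 2 (1,3) count=1: revealed 0 new [(none)] -> total=6
Click 3 (4,1) count=0: revealed 6 new [(3,0) (3,1) (3,2) (4,0) (4,1) (4,2)] -> total=12
Click 4 (3,2) count=2: revealed 0 new [(none)] -> total=12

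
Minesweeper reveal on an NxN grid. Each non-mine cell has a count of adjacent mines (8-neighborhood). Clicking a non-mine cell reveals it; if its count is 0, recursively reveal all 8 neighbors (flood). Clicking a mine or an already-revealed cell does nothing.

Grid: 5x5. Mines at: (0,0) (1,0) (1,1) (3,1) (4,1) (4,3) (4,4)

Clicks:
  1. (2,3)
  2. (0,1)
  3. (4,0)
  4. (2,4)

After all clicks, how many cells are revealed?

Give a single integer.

Click 1 (2,3) count=0: revealed 12 new [(0,2) (0,3) (0,4) (1,2) (1,3) (1,4) (2,2) (2,3) (2,4) (3,2) (3,3) (3,4)] -> total=12
Click 2 (0,1) count=3: revealed 1 new [(0,1)] -> total=13
Click 3 (4,0) count=2: revealed 1 new [(4,0)] -> total=14
Click 4 (2,4) count=0: revealed 0 new [(none)] -> total=14

Answer: 14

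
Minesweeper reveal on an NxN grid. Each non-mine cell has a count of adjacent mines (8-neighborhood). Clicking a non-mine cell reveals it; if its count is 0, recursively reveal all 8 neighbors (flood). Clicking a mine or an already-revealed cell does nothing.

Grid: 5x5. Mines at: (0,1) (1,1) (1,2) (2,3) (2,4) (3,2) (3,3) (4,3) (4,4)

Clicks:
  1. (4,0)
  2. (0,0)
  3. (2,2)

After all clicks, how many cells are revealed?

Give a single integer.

Click 1 (4,0) count=0: revealed 6 new [(2,0) (2,1) (3,0) (3,1) (4,0) (4,1)] -> total=6
Click 2 (0,0) count=2: revealed 1 new [(0,0)] -> total=7
Click 3 (2,2) count=5: revealed 1 new [(2,2)] -> total=8

Answer: 8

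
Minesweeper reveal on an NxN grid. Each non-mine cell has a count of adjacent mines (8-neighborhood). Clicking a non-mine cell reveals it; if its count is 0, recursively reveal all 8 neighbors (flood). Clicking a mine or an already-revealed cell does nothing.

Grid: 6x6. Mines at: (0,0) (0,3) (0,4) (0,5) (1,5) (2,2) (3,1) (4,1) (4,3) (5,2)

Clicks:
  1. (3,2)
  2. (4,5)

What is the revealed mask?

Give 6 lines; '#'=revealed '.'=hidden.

Click 1 (3,2) count=4: revealed 1 new [(3,2)] -> total=1
Click 2 (4,5) count=0: revealed 8 new [(2,4) (2,5) (3,4) (3,5) (4,4) (4,5) (5,4) (5,5)] -> total=9

Answer: ......
......
....##
..#.##
....##
....##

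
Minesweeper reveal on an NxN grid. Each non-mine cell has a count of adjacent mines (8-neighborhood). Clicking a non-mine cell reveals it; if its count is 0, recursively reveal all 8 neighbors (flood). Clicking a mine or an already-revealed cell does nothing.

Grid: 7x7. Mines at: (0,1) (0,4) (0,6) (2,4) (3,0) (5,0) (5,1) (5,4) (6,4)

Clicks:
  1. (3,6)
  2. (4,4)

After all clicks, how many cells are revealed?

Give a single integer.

Answer: 13

Derivation:
Click 1 (3,6) count=0: revealed 12 new [(1,5) (1,6) (2,5) (2,6) (3,5) (3,6) (4,5) (4,6) (5,5) (5,6) (6,5) (6,6)] -> total=12
Click 2 (4,4) count=1: revealed 1 new [(4,4)] -> total=13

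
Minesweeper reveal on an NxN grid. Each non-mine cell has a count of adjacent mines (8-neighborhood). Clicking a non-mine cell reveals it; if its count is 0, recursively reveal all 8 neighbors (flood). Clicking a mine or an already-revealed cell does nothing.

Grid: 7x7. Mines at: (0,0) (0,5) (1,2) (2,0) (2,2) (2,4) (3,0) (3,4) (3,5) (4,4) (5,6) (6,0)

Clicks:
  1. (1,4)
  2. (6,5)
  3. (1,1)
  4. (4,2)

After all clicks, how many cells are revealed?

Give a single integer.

Click 1 (1,4) count=2: revealed 1 new [(1,4)] -> total=1
Click 2 (6,5) count=1: revealed 1 new [(6,5)] -> total=2
Click 3 (1,1) count=4: revealed 1 new [(1,1)] -> total=3
Click 4 (4,2) count=0: revealed 15 new [(3,1) (3,2) (3,3) (4,1) (4,2) (4,3) (5,1) (5,2) (5,3) (5,4) (5,5) (6,1) (6,2) (6,3) (6,4)] -> total=18

Answer: 18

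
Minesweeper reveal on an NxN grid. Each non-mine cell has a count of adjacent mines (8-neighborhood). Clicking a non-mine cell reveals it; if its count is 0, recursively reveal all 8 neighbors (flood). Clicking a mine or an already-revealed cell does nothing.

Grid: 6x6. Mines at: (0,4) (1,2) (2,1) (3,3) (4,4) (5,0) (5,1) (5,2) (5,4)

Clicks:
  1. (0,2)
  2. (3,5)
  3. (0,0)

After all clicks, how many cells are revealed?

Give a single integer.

Click 1 (0,2) count=1: revealed 1 new [(0,2)] -> total=1
Click 2 (3,5) count=1: revealed 1 new [(3,5)] -> total=2
Click 3 (0,0) count=0: revealed 4 new [(0,0) (0,1) (1,0) (1,1)] -> total=6

Answer: 6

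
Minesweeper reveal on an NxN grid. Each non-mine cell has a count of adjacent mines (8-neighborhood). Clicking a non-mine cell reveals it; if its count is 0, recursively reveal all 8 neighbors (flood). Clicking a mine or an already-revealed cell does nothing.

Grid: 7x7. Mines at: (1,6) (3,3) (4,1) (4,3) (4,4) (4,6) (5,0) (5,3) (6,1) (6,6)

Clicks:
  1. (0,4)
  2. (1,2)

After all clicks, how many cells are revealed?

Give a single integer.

Click 1 (0,4) count=0: revealed 21 new [(0,0) (0,1) (0,2) (0,3) (0,4) (0,5) (1,0) (1,1) (1,2) (1,3) (1,4) (1,5) (2,0) (2,1) (2,2) (2,3) (2,4) (2,5) (3,0) (3,1) (3,2)] -> total=21
Click 2 (1,2) count=0: revealed 0 new [(none)] -> total=21

Answer: 21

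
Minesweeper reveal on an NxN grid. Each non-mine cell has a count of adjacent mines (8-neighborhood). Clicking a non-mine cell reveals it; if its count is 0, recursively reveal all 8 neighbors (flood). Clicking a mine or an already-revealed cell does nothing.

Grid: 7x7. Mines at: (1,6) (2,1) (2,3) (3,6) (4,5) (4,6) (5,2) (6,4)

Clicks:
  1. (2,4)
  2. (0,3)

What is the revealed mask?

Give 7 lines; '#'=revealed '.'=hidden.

Answer: ######.
######.
....#..
.......
.......
.......
.......

Derivation:
Click 1 (2,4) count=1: revealed 1 new [(2,4)] -> total=1
Click 2 (0,3) count=0: revealed 12 new [(0,0) (0,1) (0,2) (0,3) (0,4) (0,5) (1,0) (1,1) (1,2) (1,3) (1,4) (1,5)] -> total=13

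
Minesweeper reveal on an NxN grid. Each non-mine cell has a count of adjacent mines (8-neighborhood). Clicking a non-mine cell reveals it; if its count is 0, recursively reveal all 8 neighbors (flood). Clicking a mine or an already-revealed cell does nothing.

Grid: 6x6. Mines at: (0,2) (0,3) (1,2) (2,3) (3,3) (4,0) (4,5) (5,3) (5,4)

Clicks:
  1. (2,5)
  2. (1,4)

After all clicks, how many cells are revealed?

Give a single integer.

Answer: 8

Derivation:
Click 1 (2,5) count=0: revealed 8 new [(0,4) (0,5) (1,4) (1,5) (2,4) (2,5) (3,4) (3,5)] -> total=8
Click 2 (1,4) count=2: revealed 0 new [(none)] -> total=8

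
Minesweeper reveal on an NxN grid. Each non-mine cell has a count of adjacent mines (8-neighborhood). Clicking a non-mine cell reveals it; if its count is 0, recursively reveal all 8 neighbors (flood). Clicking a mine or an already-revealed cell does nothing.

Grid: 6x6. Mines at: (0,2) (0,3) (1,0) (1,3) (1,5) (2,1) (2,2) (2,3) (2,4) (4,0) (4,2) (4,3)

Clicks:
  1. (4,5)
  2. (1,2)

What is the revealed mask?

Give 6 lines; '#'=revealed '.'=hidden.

Click 1 (4,5) count=0: revealed 6 new [(3,4) (3,5) (4,4) (4,5) (5,4) (5,5)] -> total=6
Click 2 (1,2) count=6: revealed 1 new [(1,2)] -> total=7

Answer: ......
..#...
......
....##
....##
....##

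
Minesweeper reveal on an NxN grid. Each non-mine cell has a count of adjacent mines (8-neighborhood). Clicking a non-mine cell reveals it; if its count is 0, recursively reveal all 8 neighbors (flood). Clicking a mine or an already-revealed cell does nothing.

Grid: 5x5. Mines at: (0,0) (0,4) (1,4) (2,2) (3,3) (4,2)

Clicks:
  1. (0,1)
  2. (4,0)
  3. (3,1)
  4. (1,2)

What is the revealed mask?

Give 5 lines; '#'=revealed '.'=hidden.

Answer: .#...
###..
##...
##...
##...

Derivation:
Click 1 (0,1) count=1: revealed 1 new [(0,1)] -> total=1
Click 2 (4,0) count=0: revealed 8 new [(1,0) (1,1) (2,0) (2,1) (3,0) (3,1) (4,0) (4,1)] -> total=9
Click 3 (3,1) count=2: revealed 0 new [(none)] -> total=9
Click 4 (1,2) count=1: revealed 1 new [(1,2)] -> total=10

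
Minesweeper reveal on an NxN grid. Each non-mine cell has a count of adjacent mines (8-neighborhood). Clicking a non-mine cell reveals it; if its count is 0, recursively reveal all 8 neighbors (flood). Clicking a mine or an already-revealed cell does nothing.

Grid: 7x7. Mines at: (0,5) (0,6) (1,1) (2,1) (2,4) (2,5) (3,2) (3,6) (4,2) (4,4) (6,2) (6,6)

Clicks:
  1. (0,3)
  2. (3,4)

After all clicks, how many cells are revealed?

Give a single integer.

Answer: 7

Derivation:
Click 1 (0,3) count=0: revealed 6 new [(0,2) (0,3) (0,4) (1,2) (1,3) (1,4)] -> total=6
Click 2 (3,4) count=3: revealed 1 new [(3,4)] -> total=7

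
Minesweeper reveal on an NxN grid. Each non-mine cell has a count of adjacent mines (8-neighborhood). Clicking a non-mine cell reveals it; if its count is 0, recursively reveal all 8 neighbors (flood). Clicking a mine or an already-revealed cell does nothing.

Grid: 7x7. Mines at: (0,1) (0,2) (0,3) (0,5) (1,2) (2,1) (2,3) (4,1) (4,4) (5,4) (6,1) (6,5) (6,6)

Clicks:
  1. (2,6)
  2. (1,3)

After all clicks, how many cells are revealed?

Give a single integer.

Click 1 (2,6) count=0: revealed 13 new [(1,4) (1,5) (1,6) (2,4) (2,5) (2,6) (3,4) (3,5) (3,6) (4,5) (4,6) (5,5) (5,6)] -> total=13
Click 2 (1,3) count=4: revealed 1 new [(1,3)] -> total=14

Answer: 14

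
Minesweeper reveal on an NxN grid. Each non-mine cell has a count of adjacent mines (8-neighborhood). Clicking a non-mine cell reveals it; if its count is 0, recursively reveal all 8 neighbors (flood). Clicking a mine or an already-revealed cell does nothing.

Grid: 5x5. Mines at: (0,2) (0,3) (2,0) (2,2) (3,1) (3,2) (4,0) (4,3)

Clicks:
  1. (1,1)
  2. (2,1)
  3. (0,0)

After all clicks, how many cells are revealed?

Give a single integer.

Answer: 5

Derivation:
Click 1 (1,1) count=3: revealed 1 new [(1,1)] -> total=1
Click 2 (2,1) count=4: revealed 1 new [(2,1)] -> total=2
Click 3 (0,0) count=0: revealed 3 new [(0,0) (0,1) (1,0)] -> total=5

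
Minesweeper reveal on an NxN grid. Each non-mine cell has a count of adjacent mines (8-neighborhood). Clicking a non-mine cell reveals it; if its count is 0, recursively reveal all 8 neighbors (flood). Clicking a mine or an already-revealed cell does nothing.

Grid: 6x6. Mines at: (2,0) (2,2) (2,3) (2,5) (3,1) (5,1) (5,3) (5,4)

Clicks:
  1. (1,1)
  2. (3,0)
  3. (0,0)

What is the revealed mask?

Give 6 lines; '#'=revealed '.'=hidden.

Click 1 (1,1) count=2: revealed 1 new [(1,1)] -> total=1
Click 2 (3,0) count=2: revealed 1 new [(3,0)] -> total=2
Click 3 (0,0) count=0: revealed 11 new [(0,0) (0,1) (0,2) (0,3) (0,4) (0,5) (1,0) (1,2) (1,3) (1,4) (1,5)] -> total=13

Answer: ######
######
......
#.....
......
......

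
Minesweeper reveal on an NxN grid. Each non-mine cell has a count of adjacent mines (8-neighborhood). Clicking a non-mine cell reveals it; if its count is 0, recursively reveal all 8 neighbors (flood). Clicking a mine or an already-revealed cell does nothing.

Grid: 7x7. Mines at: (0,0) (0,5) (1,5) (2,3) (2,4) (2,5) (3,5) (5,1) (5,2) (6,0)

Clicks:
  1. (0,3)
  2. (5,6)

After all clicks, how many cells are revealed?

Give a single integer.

Click 1 (0,3) count=0: revealed 8 new [(0,1) (0,2) (0,3) (0,4) (1,1) (1,2) (1,3) (1,4)] -> total=8
Click 2 (5,6) count=0: revealed 12 new [(4,3) (4,4) (4,5) (4,6) (5,3) (5,4) (5,5) (5,6) (6,3) (6,4) (6,5) (6,6)] -> total=20

Answer: 20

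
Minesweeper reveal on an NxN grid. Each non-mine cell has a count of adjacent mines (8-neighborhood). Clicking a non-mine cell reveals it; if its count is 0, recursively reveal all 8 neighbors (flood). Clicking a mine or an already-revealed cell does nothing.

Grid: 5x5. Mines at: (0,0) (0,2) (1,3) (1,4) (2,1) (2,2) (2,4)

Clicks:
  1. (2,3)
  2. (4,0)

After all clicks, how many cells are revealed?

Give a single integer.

Answer: 11

Derivation:
Click 1 (2,3) count=4: revealed 1 new [(2,3)] -> total=1
Click 2 (4,0) count=0: revealed 10 new [(3,0) (3,1) (3,2) (3,3) (3,4) (4,0) (4,1) (4,2) (4,3) (4,4)] -> total=11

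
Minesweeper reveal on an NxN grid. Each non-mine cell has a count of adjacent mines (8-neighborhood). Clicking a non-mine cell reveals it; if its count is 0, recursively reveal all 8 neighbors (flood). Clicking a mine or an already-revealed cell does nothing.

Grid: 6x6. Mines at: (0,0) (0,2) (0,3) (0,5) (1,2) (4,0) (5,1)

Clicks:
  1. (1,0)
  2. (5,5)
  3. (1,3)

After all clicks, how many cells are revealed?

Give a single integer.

Click 1 (1,0) count=1: revealed 1 new [(1,0)] -> total=1
Click 2 (5,5) count=0: revealed 22 new [(1,3) (1,4) (1,5) (2,1) (2,2) (2,3) (2,4) (2,5) (3,1) (3,2) (3,3) (3,4) (3,5) (4,1) (4,2) (4,3) (4,4) (4,5) (5,2) (5,3) (5,4) (5,5)] -> total=23
Click 3 (1,3) count=3: revealed 0 new [(none)] -> total=23

Answer: 23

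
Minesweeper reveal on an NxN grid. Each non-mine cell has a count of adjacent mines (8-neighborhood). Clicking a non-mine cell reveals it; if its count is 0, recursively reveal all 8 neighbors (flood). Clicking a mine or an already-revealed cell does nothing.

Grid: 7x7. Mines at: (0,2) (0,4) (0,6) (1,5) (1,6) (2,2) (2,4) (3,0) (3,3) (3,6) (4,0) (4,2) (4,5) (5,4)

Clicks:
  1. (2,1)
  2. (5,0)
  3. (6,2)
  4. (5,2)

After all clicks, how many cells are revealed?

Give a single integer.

Answer: 9

Derivation:
Click 1 (2,1) count=2: revealed 1 new [(2,1)] -> total=1
Click 2 (5,0) count=1: revealed 1 new [(5,0)] -> total=2
Click 3 (6,2) count=0: revealed 7 new [(5,1) (5,2) (5,3) (6,0) (6,1) (6,2) (6,3)] -> total=9
Click 4 (5,2) count=1: revealed 0 new [(none)] -> total=9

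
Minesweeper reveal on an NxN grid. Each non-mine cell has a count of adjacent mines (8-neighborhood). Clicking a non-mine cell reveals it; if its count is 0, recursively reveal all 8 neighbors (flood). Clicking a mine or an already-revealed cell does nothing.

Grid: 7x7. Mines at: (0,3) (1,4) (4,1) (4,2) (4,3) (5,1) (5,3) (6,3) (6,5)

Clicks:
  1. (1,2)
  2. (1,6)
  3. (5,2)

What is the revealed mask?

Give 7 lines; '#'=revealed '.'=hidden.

Answer: .....##
..#..##
....###
....###
....###
..#.###
.......

Derivation:
Click 1 (1,2) count=1: revealed 1 new [(1,2)] -> total=1
Click 2 (1,6) count=0: revealed 16 new [(0,5) (0,6) (1,5) (1,6) (2,4) (2,5) (2,6) (3,4) (3,5) (3,6) (4,4) (4,5) (4,6) (5,4) (5,5) (5,6)] -> total=17
Click 3 (5,2) count=6: revealed 1 new [(5,2)] -> total=18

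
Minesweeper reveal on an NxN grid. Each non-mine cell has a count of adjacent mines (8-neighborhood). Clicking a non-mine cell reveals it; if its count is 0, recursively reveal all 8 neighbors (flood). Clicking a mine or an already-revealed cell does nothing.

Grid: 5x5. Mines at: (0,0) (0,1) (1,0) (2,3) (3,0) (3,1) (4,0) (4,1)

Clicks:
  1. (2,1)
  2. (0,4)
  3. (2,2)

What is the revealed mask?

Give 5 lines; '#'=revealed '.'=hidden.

Click 1 (2,1) count=3: revealed 1 new [(2,1)] -> total=1
Click 2 (0,4) count=0: revealed 6 new [(0,2) (0,3) (0,4) (1,2) (1,3) (1,4)] -> total=7
Click 3 (2,2) count=2: revealed 1 new [(2,2)] -> total=8

Answer: ..###
..###
.##..
.....
.....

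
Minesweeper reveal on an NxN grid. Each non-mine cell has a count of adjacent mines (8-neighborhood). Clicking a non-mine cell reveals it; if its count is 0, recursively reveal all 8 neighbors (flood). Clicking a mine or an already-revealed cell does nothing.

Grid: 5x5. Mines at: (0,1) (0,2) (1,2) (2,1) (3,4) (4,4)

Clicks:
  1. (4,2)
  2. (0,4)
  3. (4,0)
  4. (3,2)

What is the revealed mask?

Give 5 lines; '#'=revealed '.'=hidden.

Answer: ...##
...##
...##
####.
####.

Derivation:
Click 1 (4,2) count=0: revealed 8 new [(3,0) (3,1) (3,2) (3,3) (4,0) (4,1) (4,2) (4,3)] -> total=8
Click 2 (0,4) count=0: revealed 6 new [(0,3) (0,4) (1,3) (1,4) (2,3) (2,4)] -> total=14
Click 3 (4,0) count=0: revealed 0 new [(none)] -> total=14
Click 4 (3,2) count=1: revealed 0 new [(none)] -> total=14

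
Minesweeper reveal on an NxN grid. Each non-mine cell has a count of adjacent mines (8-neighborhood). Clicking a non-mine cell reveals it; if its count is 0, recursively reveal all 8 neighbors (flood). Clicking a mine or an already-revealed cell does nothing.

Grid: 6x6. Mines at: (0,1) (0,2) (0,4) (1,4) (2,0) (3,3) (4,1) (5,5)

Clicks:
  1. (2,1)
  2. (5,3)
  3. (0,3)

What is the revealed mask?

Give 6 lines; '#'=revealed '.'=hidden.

Click 1 (2,1) count=1: revealed 1 new [(2,1)] -> total=1
Click 2 (5,3) count=0: revealed 6 new [(4,2) (4,3) (4,4) (5,2) (5,3) (5,4)] -> total=7
Click 3 (0,3) count=3: revealed 1 new [(0,3)] -> total=8

Answer: ...#..
......
.#....
......
..###.
..###.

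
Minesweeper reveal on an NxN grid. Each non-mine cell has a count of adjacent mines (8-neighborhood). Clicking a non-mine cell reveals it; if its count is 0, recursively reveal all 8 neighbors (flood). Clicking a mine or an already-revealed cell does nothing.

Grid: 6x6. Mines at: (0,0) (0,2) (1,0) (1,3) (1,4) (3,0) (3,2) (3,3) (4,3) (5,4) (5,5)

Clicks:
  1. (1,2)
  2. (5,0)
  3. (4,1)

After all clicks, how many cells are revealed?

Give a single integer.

Answer: 7

Derivation:
Click 1 (1,2) count=2: revealed 1 new [(1,2)] -> total=1
Click 2 (5,0) count=0: revealed 6 new [(4,0) (4,1) (4,2) (5,0) (5,1) (5,2)] -> total=7
Click 3 (4,1) count=2: revealed 0 new [(none)] -> total=7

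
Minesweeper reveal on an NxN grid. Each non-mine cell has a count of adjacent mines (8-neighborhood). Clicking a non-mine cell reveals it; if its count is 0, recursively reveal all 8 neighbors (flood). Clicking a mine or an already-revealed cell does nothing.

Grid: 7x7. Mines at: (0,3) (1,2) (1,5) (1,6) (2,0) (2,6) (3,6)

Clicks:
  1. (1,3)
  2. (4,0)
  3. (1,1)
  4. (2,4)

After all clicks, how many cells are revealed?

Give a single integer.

Answer: 34

Derivation:
Click 1 (1,3) count=2: revealed 1 new [(1,3)] -> total=1
Click 2 (4,0) count=0: revealed 32 new [(2,1) (2,2) (2,3) (2,4) (2,5) (3,0) (3,1) (3,2) (3,3) (3,4) (3,5) (4,0) (4,1) (4,2) (4,3) (4,4) (4,5) (4,6) (5,0) (5,1) (5,2) (5,3) (5,4) (5,5) (5,6) (6,0) (6,1) (6,2) (6,3) (6,4) (6,5) (6,6)] -> total=33
Click 3 (1,1) count=2: revealed 1 new [(1,1)] -> total=34
Click 4 (2,4) count=1: revealed 0 new [(none)] -> total=34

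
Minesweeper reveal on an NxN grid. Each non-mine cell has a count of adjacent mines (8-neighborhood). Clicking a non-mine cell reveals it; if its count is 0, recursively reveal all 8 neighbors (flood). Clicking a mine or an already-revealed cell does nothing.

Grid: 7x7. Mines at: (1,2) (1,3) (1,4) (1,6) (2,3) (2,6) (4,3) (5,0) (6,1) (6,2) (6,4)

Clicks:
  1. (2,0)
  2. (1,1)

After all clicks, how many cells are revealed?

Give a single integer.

Answer: 13

Derivation:
Click 1 (2,0) count=0: revealed 13 new [(0,0) (0,1) (1,0) (1,1) (2,0) (2,1) (2,2) (3,0) (3,1) (3,2) (4,0) (4,1) (4,2)] -> total=13
Click 2 (1,1) count=1: revealed 0 new [(none)] -> total=13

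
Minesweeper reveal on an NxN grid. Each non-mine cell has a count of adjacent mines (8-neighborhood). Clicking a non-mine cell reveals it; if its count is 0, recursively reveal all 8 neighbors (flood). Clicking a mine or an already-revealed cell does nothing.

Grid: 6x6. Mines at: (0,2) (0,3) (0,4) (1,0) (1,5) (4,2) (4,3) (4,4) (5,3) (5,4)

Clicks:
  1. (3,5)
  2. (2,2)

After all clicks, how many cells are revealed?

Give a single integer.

Answer: 13

Derivation:
Click 1 (3,5) count=1: revealed 1 new [(3,5)] -> total=1
Click 2 (2,2) count=0: revealed 12 new [(1,1) (1,2) (1,3) (1,4) (2,1) (2,2) (2,3) (2,4) (3,1) (3,2) (3,3) (3,4)] -> total=13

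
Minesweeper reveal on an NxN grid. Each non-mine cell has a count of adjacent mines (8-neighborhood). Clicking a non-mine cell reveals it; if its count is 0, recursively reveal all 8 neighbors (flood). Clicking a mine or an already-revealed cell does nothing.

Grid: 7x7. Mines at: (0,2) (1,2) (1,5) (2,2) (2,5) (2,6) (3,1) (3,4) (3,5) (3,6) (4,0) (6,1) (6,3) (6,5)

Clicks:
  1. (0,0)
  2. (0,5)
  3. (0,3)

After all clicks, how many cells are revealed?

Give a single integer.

Answer: 8

Derivation:
Click 1 (0,0) count=0: revealed 6 new [(0,0) (0,1) (1,0) (1,1) (2,0) (2,1)] -> total=6
Click 2 (0,5) count=1: revealed 1 new [(0,5)] -> total=7
Click 3 (0,3) count=2: revealed 1 new [(0,3)] -> total=8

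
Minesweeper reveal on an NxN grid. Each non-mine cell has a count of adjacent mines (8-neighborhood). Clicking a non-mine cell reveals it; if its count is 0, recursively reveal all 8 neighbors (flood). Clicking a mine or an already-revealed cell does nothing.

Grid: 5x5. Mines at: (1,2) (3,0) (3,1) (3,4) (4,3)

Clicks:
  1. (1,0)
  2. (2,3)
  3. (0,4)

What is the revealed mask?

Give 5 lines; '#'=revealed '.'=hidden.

Click 1 (1,0) count=0: revealed 6 new [(0,0) (0,1) (1,0) (1,1) (2,0) (2,1)] -> total=6
Click 2 (2,3) count=2: revealed 1 new [(2,3)] -> total=7
Click 3 (0,4) count=0: revealed 5 new [(0,3) (0,4) (1,3) (1,4) (2,4)] -> total=12

Answer: ##.##
##.##
##.##
.....
.....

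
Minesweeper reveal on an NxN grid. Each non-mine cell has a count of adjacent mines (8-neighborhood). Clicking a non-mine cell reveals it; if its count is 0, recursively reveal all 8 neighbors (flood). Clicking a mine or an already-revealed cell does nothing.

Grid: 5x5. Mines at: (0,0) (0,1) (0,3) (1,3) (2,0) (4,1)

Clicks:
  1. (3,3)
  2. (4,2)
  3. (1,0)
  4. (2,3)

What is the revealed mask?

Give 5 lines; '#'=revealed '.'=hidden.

Click 1 (3,3) count=0: revealed 9 new [(2,2) (2,3) (2,4) (3,2) (3,3) (3,4) (4,2) (4,3) (4,4)] -> total=9
Click 2 (4,2) count=1: revealed 0 new [(none)] -> total=9
Click 3 (1,0) count=3: revealed 1 new [(1,0)] -> total=10
Click 4 (2,3) count=1: revealed 0 new [(none)] -> total=10

Answer: .....
#....
..###
..###
..###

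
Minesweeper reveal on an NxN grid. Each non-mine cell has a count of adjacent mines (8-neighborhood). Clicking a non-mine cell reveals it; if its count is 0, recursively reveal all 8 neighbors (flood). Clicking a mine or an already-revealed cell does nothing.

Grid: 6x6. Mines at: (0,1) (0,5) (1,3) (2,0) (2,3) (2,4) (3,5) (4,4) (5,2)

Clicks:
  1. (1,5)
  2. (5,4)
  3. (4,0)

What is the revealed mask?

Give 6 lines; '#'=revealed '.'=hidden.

Click 1 (1,5) count=2: revealed 1 new [(1,5)] -> total=1
Click 2 (5,4) count=1: revealed 1 new [(5,4)] -> total=2
Click 3 (4,0) count=0: revealed 6 new [(3,0) (3,1) (4,0) (4,1) (5,0) (5,1)] -> total=8

Answer: ......
.....#
......
##....
##....
##..#.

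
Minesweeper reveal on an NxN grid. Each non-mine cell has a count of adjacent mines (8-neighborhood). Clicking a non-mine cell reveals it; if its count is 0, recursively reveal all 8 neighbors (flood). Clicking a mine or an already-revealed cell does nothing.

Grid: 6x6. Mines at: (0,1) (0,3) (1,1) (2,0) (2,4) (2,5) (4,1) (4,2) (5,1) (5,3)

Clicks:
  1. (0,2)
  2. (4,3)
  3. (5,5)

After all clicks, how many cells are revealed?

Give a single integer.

Answer: 8

Derivation:
Click 1 (0,2) count=3: revealed 1 new [(0,2)] -> total=1
Click 2 (4,3) count=2: revealed 1 new [(4,3)] -> total=2
Click 3 (5,5) count=0: revealed 6 new [(3,4) (3,5) (4,4) (4,5) (5,4) (5,5)] -> total=8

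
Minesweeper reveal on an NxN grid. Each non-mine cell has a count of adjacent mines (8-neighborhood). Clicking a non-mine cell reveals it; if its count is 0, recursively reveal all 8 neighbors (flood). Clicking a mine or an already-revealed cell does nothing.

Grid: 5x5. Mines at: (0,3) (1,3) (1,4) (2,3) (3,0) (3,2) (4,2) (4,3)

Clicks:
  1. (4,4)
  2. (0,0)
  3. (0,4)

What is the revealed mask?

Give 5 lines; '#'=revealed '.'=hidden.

Answer: ###.#
###..
###..
.....
....#

Derivation:
Click 1 (4,4) count=1: revealed 1 new [(4,4)] -> total=1
Click 2 (0,0) count=0: revealed 9 new [(0,0) (0,1) (0,2) (1,0) (1,1) (1,2) (2,0) (2,1) (2,2)] -> total=10
Click 3 (0,4) count=3: revealed 1 new [(0,4)] -> total=11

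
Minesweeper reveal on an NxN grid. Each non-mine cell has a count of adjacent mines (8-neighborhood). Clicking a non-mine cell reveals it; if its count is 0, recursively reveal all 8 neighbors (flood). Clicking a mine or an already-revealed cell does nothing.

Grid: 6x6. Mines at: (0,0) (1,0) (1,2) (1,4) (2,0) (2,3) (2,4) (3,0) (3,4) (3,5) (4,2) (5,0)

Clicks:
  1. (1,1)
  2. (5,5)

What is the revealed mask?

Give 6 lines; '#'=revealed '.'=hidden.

Click 1 (1,1) count=4: revealed 1 new [(1,1)] -> total=1
Click 2 (5,5) count=0: revealed 6 new [(4,3) (4,4) (4,5) (5,3) (5,4) (5,5)] -> total=7

Answer: ......
.#....
......
......
...###
...###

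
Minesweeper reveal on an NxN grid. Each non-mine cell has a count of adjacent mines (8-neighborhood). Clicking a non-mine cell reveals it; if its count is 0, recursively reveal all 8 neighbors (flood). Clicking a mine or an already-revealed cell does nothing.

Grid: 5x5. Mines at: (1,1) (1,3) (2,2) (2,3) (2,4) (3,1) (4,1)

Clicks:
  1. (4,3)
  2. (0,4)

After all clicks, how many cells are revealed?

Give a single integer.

Click 1 (4,3) count=0: revealed 6 new [(3,2) (3,3) (3,4) (4,2) (4,3) (4,4)] -> total=6
Click 2 (0,4) count=1: revealed 1 new [(0,4)] -> total=7

Answer: 7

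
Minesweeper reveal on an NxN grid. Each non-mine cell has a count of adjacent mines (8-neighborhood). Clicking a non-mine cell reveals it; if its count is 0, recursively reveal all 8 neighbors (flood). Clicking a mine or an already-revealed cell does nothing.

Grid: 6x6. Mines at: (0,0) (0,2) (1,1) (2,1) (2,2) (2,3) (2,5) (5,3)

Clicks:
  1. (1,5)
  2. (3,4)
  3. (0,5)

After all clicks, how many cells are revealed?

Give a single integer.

Answer: 7

Derivation:
Click 1 (1,5) count=1: revealed 1 new [(1,5)] -> total=1
Click 2 (3,4) count=2: revealed 1 new [(3,4)] -> total=2
Click 3 (0,5) count=0: revealed 5 new [(0,3) (0,4) (0,5) (1,3) (1,4)] -> total=7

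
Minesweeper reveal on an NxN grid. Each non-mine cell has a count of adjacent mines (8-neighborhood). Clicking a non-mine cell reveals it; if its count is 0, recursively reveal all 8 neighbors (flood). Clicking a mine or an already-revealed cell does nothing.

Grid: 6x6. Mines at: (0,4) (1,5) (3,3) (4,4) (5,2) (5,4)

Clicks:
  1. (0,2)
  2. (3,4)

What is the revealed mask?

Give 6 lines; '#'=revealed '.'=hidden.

Answer: ####..
####..
####..
###.#.
###...
##....

Derivation:
Click 1 (0,2) count=0: revealed 20 new [(0,0) (0,1) (0,2) (0,3) (1,0) (1,1) (1,2) (1,3) (2,0) (2,1) (2,2) (2,3) (3,0) (3,1) (3,2) (4,0) (4,1) (4,2) (5,0) (5,1)] -> total=20
Click 2 (3,4) count=2: revealed 1 new [(3,4)] -> total=21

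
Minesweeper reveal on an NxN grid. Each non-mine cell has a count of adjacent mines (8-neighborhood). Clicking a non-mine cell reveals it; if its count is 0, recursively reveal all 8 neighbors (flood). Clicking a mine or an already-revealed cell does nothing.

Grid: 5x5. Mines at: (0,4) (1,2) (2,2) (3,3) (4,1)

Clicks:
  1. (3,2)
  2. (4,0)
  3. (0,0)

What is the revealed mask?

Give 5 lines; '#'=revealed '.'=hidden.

Click 1 (3,2) count=3: revealed 1 new [(3,2)] -> total=1
Click 2 (4,0) count=1: revealed 1 new [(4,0)] -> total=2
Click 3 (0,0) count=0: revealed 8 new [(0,0) (0,1) (1,0) (1,1) (2,0) (2,1) (3,0) (3,1)] -> total=10

Answer: ##...
##...
##...
###..
#....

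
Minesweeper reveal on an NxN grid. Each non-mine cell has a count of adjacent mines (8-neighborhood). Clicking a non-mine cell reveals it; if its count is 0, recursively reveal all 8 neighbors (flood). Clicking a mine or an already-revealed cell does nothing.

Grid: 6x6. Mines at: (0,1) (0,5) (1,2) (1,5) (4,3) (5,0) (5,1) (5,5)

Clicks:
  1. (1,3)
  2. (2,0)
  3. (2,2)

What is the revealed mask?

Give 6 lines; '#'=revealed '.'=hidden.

Click 1 (1,3) count=1: revealed 1 new [(1,3)] -> total=1
Click 2 (2,0) count=0: revealed 11 new [(1,0) (1,1) (2,0) (2,1) (2,2) (3,0) (3,1) (3,2) (4,0) (4,1) (4,2)] -> total=12
Click 3 (2,2) count=1: revealed 0 new [(none)] -> total=12

Answer: ......
##.#..
###...
###...
###...
......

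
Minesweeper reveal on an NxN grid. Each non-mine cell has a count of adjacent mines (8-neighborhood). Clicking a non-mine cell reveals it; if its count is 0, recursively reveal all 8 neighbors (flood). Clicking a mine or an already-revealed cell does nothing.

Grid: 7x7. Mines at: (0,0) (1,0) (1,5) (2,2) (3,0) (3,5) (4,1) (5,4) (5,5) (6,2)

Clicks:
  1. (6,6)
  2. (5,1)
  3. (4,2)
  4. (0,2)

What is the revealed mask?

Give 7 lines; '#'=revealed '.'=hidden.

Click 1 (6,6) count=1: revealed 1 new [(6,6)] -> total=1
Click 2 (5,1) count=2: revealed 1 new [(5,1)] -> total=2
Click 3 (4,2) count=1: revealed 1 new [(4,2)] -> total=3
Click 4 (0,2) count=0: revealed 8 new [(0,1) (0,2) (0,3) (0,4) (1,1) (1,2) (1,3) (1,4)] -> total=11

Answer: .####..
.####..
.......
.......
..#....
.#.....
......#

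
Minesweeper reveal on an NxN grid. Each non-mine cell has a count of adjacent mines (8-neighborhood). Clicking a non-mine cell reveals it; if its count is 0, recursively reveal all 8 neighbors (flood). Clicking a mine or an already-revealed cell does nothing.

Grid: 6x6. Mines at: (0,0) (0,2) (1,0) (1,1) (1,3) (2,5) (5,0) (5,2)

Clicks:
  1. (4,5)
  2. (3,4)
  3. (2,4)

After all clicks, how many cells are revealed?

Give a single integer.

Answer: 20

Derivation:
Click 1 (4,5) count=0: revealed 20 new [(2,0) (2,1) (2,2) (2,3) (2,4) (3,0) (3,1) (3,2) (3,3) (3,4) (3,5) (4,0) (4,1) (4,2) (4,3) (4,4) (4,5) (5,3) (5,4) (5,5)] -> total=20
Click 2 (3,4) count=1: revealed 0 new [(none)] -> total=20
Click 3 (2,4) count=2: revealed 0 new [(none)] -> total=20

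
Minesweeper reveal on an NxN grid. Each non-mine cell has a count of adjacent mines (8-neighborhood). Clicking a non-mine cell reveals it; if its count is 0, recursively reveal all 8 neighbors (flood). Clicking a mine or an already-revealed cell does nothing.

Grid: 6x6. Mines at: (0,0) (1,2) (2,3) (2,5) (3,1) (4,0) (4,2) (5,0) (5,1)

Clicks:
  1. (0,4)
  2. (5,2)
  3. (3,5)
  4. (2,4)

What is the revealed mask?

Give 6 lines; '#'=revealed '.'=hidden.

Click 1 (0,4) count=0: revealed 6 new [(0,3) (0,4) (0,5) (1,3) (1,4) (1,5)] -> total=6
Click 2 (5,2) count=2: revealed 1 new [(5,2)] -> total=7
Click 3 (3,5) count=1: revealed 1 new [(3,5)] -> total=8
Click 4 (2,4) count=2: revealed 1 new [(2,4)] -> total=9

Answer: ...###
...###
....#.
.....#
......
..#...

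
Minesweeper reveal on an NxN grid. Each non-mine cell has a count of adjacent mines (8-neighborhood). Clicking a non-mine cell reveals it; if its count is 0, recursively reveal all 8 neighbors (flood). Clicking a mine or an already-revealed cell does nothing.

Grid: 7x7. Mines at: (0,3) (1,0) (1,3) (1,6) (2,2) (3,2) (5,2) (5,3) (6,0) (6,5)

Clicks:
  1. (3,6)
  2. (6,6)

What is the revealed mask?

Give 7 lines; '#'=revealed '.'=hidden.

Answer: .......
.......
...####
...####
...####
....###
......#

Derivation:
Click 1 (3,6) count=0: revealed 15 new [(2,3) (2,4) (2,5) (2,6) (3,3) (3,4) (3,5) (3,6) (4,3) (4,4) (4,5) (4,6) (5,4) (5,5) (5,6)] -> total=15
Click 2 (6,6) count=1: revealed 1 new [(6,6)] -> total=16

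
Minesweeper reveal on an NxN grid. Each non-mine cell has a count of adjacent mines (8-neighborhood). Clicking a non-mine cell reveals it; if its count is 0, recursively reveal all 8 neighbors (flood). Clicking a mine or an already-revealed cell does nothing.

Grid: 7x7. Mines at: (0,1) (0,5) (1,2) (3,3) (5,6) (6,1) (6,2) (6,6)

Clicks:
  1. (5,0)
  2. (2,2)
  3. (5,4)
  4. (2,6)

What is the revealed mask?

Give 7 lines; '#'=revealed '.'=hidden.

Answer: .......
....###
..#.###
....###
...####
#..###.
...###.

Derivation:
Click 1 (5,0) count=1: revealed 1 new [(5,0)] -> total=1
Click 2 (2,2) count=2: revealed 1 new [(2,2)] -> total=2
Click 3 (5,4) count=0: revealed 9 new [(4,3) (4,4) (4,5) (5,3) (5,4) (5,5) (6,3) (6,4) (6,5)] -> total=11
Click 4 (2,6) count=0: revealed 10 new [(1,4) (1,5) (1,6) (2,4) (2,5) (2,6) (3,4) (3,5) (3,6) (4,6)] -> total=21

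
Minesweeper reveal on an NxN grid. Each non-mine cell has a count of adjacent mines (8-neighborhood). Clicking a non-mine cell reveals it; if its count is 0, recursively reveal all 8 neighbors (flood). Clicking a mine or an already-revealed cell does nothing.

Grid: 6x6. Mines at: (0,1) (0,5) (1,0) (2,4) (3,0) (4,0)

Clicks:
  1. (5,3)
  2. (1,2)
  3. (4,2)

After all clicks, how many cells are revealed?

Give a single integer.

Click 1 (5,3) count=0: revealed 21 new [(1,1) (1,2) (1,3) (2,1) (2,2) (2,3) (3,1) (3,2) (3,3) (3,4) (3,5) (4,1) (4,2) (4,3) (4,4) (4,5) (5,1) (5,2) (5,3) (5,4) (5,5)] -> total=21
Click 2 (1,2) count=1: revealed 0 new [(none)] -> total=21
Click 3 (4,2) count=0: revealed 0 new [(none)] -> total=21

Answer: 21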